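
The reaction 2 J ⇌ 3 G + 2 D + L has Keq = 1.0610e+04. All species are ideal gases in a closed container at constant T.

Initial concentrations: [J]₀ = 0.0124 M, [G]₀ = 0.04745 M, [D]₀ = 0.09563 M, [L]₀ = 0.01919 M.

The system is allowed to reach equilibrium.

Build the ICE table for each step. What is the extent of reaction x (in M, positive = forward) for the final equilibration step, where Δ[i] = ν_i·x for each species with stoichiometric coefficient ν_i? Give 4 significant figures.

Q₀ = 1.2194e-04 vs Keq = 1.0610e+04 ⇒ Q<K, forward
Step 1:
                    J           G           D           L
  init         0.0124     0.04745     0.09563     0.01919
  Δ           -0.0124      0.0186      0.0124    0.006199
  eq       2.8364e-06     0.06605       0.108     0.02539
  solve Keq expr → x = 0.006199; check Q = 1.0610e+04

x = 0.006199 M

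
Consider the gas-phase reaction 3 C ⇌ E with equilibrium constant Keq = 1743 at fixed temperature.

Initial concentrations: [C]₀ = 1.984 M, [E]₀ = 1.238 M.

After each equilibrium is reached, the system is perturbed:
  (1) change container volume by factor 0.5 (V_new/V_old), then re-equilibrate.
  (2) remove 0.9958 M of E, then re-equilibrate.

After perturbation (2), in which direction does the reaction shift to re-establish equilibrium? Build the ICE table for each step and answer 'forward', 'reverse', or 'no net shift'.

Q₀ = 0.1585 vs Keq = 1743 ⇒ Q<K, forward
Step 1:
                    C           E
  init          1.984       1.238
  Δ            -1.882      0.6272
  eq           0.1023       1.865
  solve Keq expr → x = 0.6272; check Q = 1743
Then change container volume by factor 0.5 (V_new/V_old).
Step 2:
                    C           E
  init         0.2046        3.73
  Δ          -0.07541     0.02514
  eq           0.1292       3.756
  solve Keq expr → x = 0.02514; check Q = 1743
Then remove 0.9958 M of E.
Step 3:
                    C           E
  init         0.1292        2.76
  Δ          -0.01255    0.004182
  eq           0.1166       2.764
  solve Keq expr → x = 0.004182; check Q = 1743

Direction: forward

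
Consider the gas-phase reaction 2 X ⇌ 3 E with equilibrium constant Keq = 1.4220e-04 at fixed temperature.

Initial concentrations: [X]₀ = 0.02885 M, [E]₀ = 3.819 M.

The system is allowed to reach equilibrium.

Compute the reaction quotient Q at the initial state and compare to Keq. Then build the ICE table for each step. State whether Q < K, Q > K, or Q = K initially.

Q₀ = 6.6920e+04 vs Keq = 1.4220e-04 ⇒ Q>K, reverse
Step 1:
                    X           E
  init        0.02885       3.819
  Δ             2.482      -3.723
  eq            2.511     0.09642
  solve Keq expr → x = -1.241; check Q = 1.4220e-04

Q₀ = 6.6920e+04; Q > K (proceeds reverse)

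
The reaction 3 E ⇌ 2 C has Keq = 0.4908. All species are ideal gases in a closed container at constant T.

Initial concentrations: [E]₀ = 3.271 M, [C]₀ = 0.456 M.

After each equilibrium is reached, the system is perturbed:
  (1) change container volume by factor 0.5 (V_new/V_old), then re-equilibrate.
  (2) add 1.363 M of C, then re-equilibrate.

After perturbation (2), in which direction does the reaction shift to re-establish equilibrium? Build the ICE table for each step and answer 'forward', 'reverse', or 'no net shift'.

Q₀ = 0.005941 vs Keq = 0.4908 ⇒ Q<K, forward
Step 1:
                   E          C
  I            3.271      0.456
  C           -1.595      1.064
  E            1.676       1.52
  solve Keq expr → x = 0.5318; check Q = 0.4908
Then change container volume by factor 0.5 (V_new/V_old).
Step 2:
                   E          C
  I            3.351      3.039
  C          -0.5002     0.3335
  E            2.851      3.373
  solve Keq expr → x = 0.1667; check Q = 0.4908
Then add 1.363 M of C.
Step 3:
                   E          C
  I            2.851      4.736
  C           0.5403    -0.3602
  E            3.391      4.375
  solve Keq expr → x = -0.1801; check Q = 0.4908

Direction: reverse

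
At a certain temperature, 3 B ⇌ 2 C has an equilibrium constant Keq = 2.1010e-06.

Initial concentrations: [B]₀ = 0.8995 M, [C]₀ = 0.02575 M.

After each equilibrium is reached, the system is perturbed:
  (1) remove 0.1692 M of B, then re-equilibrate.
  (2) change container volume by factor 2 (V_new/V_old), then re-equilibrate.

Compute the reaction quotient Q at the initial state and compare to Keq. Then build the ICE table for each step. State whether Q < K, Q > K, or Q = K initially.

Q₀ = 9.1107e-04 vs Keq = 2.1010e-06 ⇒ Q>K, reverse
Step 1:
                  B         C
  Initial    0.8995   0.02575
  Change    0.03666  -0.02444
  Equil      0.9362  0.001313
  solve Keq expr → x = -0.01222; check Q = 2.1010e-06
Then remove 0.1692 M of B.
Step 2:
                  B         C
  Initial     0.767  0.001313
  Change  5.0756e-04 -3.3837e-04
  Equil      0.7675 9.7454e-04
  solve Keq expr → x = -1.6919e-04; check Q = 2.1010e-06
Then change container volume by factor 2 (V_new/V_old).
Step 3:
                  B         C
  Initial    0.3837 4.8727e-04
  Change  2.1365e-04 -1.4243e-04
  Equil      0.3839 3.4484e-04
  solve Keq expr → x = -7.1215e-05; check Q = 2.1010e-06

Q₀ = 9.1107e-04; Q > K (proceeds reverse)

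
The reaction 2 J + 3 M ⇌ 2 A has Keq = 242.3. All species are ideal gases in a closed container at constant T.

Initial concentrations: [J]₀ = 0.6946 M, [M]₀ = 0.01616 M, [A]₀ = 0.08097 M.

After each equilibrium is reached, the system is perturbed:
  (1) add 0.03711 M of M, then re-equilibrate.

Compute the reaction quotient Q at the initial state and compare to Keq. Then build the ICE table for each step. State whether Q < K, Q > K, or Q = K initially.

Q₀ = 3220 vs Keq = 242.3 ⇒ Q>K, reverse
Step 1:
                  J         M         A
  init       0.6946   0.01616   0.08097
  Δ         0.01192   0.01787  -0.01192
  eq         0.7065   0.03403   0.06905
  solve Keq expr → x = -0.005958; check Q = 242.3
Then add 0.03711 M of M.
Step 2:
                  J         M         A
  init       0.7065   0.07114   0.06905
  Δ        -0.02002  -0.03003   0.02002
  eq         0.6865   0.04111   0.08908
  solve Keq expr → x = 0.01001; check Q = 242.3

Q₀ = 3220; Q > K (proceeds reverse)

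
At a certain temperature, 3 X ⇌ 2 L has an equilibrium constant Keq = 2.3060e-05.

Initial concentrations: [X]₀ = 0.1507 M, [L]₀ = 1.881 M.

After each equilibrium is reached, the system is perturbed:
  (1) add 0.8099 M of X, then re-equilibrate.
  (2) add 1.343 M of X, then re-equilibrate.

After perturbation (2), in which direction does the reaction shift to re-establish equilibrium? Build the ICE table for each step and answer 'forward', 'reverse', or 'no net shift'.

Q₀ = 1034 vs Keq = 2.3060e-05 ⇒ Q>K, reverse
Step 1:
                  X         L
  I          0.1507     1.881
  C           2.785    -1.857
  E           2.936   0.02416
  solve Keq expr → x = -0.9284; check Q = 2.3060e-05
Then add 0.8099 M of X.
Step 2:
                  X         L
  I           3.746   0.02416
  C        -0.01566   0.01044
  E            3.73    0.0346
  solve Keq expr → x = 0.005219; check Q = 2.3060e-05
Then add 1.343 M of X.
Step 3:
                  X         L
  I           5.073    0.0346
  C        -0.02969    0.0198
  E           5.044   0.05439
  solve Keq expr → x = 0.009898; check Q = 2.3060e-05

Direction: forward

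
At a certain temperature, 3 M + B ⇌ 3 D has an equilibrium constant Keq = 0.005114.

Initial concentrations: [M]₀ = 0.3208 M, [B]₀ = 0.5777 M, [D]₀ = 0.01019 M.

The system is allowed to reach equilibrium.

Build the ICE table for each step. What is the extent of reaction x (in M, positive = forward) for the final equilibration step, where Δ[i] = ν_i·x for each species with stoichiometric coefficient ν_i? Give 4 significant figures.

x = 0.01038 M

Q₀ = 5.5478e-05 vs Keq = 0.005114 ⇒ Q<K, forward
Step 1:
                  M         B         D
  Initial    0.3208    0.5777   0.01019
  Change   -0.03113  -0.01038   0.03113
  Equil      0.2897    0.5673   0.04132
  solve Keq expr → x = 0.01038; check Q = 0.005114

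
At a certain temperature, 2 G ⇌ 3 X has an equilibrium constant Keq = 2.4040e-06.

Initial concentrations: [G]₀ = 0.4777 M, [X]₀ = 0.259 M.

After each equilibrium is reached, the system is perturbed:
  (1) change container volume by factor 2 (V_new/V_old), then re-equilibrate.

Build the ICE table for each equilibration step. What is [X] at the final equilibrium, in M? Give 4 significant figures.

[X]_eq = 0.00628 M

Q₀ = 0.07614 vs Keq = 2.4040e-06 ⇒ Q>K, reverse
Step 1:
                    G           X
  I            0.4777       0.259
  C             0.166      -0.249
  E            0.6437    0.009987
  solve Keq expr → x = -0.083; check Q = 2.4040e-06
Then change container volume by factor 2 (V_new/V_old).
Step 2:
                    G           X
  I            0.3219    0.004994
  C       -8.5783e-04    0.001287
  E             0.321     0.00628
  solve Keq expr → x = 4.2891e-04; check Q = 2.4040e-06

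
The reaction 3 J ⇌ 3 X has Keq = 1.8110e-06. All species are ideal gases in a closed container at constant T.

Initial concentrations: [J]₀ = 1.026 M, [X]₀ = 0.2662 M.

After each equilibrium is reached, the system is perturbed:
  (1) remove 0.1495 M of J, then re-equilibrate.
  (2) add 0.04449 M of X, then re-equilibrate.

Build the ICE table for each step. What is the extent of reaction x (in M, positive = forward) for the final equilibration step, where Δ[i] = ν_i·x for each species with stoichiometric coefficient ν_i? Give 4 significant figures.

x = -0.01465 M

Q₀ = 0.01747 vs Keq = 1.8110e-06 ⇒ Q>K, reverse
Step 1:
                   J          X
  I            1.026     0.2662
  C           0.2506    -0.2506
  E            1.277    0.01556
  solve Keq expr → x = -0.08355; check Q = 1.8110e-06
Then remove 0.1495 M of J.
Step 2:
                   J          X
  I            1.127    0.01556
  C           0.0018    -0.0018
  E            1.129    0.01376
  solve Keq expr → x = -6.0011e-04; check Q = 1.8110e-06
Then add 0.04449 M of X.
Step 3:
                   J          X
  I            1.129    0.05825
  C          0.04395   -0.04395
  E            1.173     0.0143
  solve Keq expr → x = -0.01465; check Q = 1.8110e-06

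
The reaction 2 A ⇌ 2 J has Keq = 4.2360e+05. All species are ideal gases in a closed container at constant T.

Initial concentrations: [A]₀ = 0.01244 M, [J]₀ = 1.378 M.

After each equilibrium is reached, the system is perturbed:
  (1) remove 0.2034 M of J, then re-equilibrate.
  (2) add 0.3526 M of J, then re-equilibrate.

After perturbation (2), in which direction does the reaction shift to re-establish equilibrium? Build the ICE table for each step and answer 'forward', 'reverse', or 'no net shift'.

Q₀ = 1.2270e+04 vs Keq = 4.2360e+05 ⇒ Q<K, forward
Step 1:
                    A           J
  Initial     0.01244       1.378
  Change     -0.01031     0.01031
  Equil      0.002133       1.388
  solve Keq expr → x = 0.005153; check Q = 4.2360e+05
Then remove 0.2034 M of J.
Step 2:
                    A           J
  Initial    0.002133       1.185
  Change  -3.1204e-04  3.1204e-04
  Equil      0.001821       1.185
  solve Keq expr → x = 1.5602e-04; check Q = 4.2360e+05
Then add 0.3526 M of J.
Step 3:
                    A           J
  Initial    0.001821       1.538
  Change   5.4093e-04 -5.4093e-04
  Equil      0.002362       1.537
  solve Keq expr → x = -2.7046e-04; check Q = 4.2360e+05

Direction: reverse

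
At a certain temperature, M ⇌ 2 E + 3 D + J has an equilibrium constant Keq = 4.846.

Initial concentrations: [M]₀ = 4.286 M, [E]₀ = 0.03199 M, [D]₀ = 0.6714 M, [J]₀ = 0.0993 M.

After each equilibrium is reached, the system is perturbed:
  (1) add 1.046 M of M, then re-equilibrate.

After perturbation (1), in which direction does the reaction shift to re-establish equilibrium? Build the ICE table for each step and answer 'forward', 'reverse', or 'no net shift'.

Direction: forward

Q₀ = 7.1758e-06 vs Keq = 4.846 ⇒ Q<K, forward
Step 1:
                   M          E          D          J
  Initial      4.286    0.03199     0.6714     0.0993
  Change     -0.6128      1.226      1.838     0.6128
  Equil        3.673      1.258       2.51     0.7121
  solve Keq expr → x = 0.6128; check Q = 4.846
Then add 1.046 M of M.
Step 2:
                   M          E          D          J
  Initial      4.719      1.258       2.51     0.7121
  Change     -0.0305      0.061    0.09149     0.0305
  Equil        4.689      1.319      2.601     0.7426
  solve Keq expr → x = 0.0305; check Q = 4.846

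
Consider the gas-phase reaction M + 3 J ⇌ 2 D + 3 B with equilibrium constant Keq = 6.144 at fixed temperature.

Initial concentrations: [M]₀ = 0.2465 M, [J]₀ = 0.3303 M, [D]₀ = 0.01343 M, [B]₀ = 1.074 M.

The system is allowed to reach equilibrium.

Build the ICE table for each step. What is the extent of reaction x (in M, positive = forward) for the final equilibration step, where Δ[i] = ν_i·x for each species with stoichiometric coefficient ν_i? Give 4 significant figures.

x = 0.03766 M

Q₀ = 0.02515 vs Keq = 6.144 ⇒ Q<K, forward
Step 1:
                  M         J         D         B
  init       0.2465    0.3303   0.01343     1.074
  Δ        -0.03766    -0.113   0.07532     0.113
  eq         0.2088    0.2173   0.08875     1.187
  solve Keq expr → x = 0.03766; check Q = 6.144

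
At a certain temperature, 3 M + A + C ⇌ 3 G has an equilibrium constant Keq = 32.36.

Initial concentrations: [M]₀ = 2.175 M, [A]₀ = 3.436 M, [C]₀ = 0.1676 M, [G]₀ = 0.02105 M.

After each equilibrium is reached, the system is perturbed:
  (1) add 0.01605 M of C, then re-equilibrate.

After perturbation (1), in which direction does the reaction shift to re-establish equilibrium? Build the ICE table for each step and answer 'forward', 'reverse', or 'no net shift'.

Direction: forward

Q₀ = 1.5742e-06 vs Keq = 32.36 ⇒ Q<K, forward
Step 1:
                   M          A          C          G
  init         2.175      3.436     0.1676    0.02105
  Δ          -0.5019    -0.1673    -0.1673     0.5019
  eq           1.673      3.269 2.8876e-04      0.523
  solve Keq expr → x = 0.1673; check Q = 32.36
Then add 0.01605 M of C.
Step 2:
                   M          A          C          G
  init         1.673      3.269    0.01634      0.523
  Δ         -0.04778   -0.01593   -0.01593    0.04778
  eq           1.625      3.253 4.1146e-04     0.5708
  solve Keq expr → x = 0.01593; check Q = 32.36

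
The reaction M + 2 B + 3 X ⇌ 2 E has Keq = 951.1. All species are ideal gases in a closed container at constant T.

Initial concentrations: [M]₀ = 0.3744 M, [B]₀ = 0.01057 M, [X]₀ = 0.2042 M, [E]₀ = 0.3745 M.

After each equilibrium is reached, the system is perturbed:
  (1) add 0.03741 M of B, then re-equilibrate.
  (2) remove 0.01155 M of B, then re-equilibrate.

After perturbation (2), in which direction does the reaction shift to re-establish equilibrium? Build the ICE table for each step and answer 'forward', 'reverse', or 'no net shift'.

Q₀ = 3.9378e+05 vs Keq = 951.1 ⇒ Q>K, reverse
Step 1:
                    M           B           X           E
  Initial      0.3744     0.01057      0.2042      0.3745
  Change      0.03733     0.07466       0.112    -0.07466
  Equil        0.4117     0.08523      0.3162      0.2998
  solve Keq expr → x = -0.03733; check Q = 951.1
Then add 0.03741 M of B.
Step 2:
                    M           B           X           E
  Initial      0.4117      0.1226      0.3162      0.2998
  Change    -0.009046    -0.01809    -0.02714     0.01809
  Equil        0.4027      0.1045       0.289      0.3179
  solve Keq expr → x = 0.009046; check Q = 951.1
Then remove 0.01155 M of B.
Step 3:
                    M           B           X           E
  Initial      0.4027     0.09299       0.289      0.3179
  Change      0.00267     0.00534     0.00801    -0.00534
  Equil        0.4054     0.09833      0.2971      0.3126
  solve Keq expr → x = -0.00267; check Q = 951.1

Direction: reverse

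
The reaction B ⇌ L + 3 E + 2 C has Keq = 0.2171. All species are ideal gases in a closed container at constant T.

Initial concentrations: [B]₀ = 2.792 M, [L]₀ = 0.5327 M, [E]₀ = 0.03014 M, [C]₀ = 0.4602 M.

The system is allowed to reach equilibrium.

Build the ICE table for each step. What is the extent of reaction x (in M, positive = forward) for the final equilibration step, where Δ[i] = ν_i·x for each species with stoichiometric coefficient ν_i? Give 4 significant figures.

x = 0.2786 M

Q₀ = 1.1063e-06 vs Keq = 0.2171 ⇒ Q<K, forward
Step 1:
                  B         L         E         C
  init        2.792    0.5327   0.03014    0.4602
  Δ         -0.2786    0.2786    0.8359    0.5573
  eq          2.513    0.8113    0.8661     1.017
  solve Keq expr → x = 0.2786; check Q = 0.2171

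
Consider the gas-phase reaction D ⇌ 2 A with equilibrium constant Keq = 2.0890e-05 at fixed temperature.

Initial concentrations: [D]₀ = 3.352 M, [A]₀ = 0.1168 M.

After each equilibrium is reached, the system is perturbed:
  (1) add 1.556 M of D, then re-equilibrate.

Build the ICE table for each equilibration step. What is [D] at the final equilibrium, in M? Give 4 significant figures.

[D]_eq = 4.961 M

Q₀ = 0.00407 vs Keq = 2.0890e-05 ⇒ Q>K, reverse
Step 1:
                    D           A
  I             3.352      0.1168
  C           0.05418     -0.1084
  E             3.406    0.008435
  solve Keq expr → x = -0.05418; check Q = 2.0890e-05
Then add 1.556 M of D.
Step 2:
                    D           A
  I             4.962    0.008435
  C       -8.7255e-04    0.001745
  E             4.961     0.01018
  solve Keq expr → x = 8.7255e-04; check Q = 2.0890e-05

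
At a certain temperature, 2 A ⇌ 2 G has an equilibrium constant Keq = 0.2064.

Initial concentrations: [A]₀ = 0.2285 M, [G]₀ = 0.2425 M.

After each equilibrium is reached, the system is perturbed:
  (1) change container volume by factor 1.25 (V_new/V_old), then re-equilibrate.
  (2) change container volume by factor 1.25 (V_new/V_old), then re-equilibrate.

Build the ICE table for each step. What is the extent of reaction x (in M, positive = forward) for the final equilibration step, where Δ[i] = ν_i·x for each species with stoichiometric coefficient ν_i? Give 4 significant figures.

x = 0 M

Q₀ = 1.126 vs Keq = 0.2064 ⇒ Q>K, reverse
Step 1:
                   A          G
  Initial     0.2285     0.2425
  Change     0.09536   -0.09536
  Equil       0.3239     0.1471
  solve Keq expr → x = -0.04768; check Q = 0.2064
Then change container volume by factor 1.25 (V_new/V_old).
Step 2:
                   A          G
  Initial     0.2591     0.1177
  Change           0          0
  Equil       0.2591     0.1177
  solve Keq expr → x = 0; check Q = 0.2064
Then change container volume by factor 1.25 (V_new/V_old).
Step 3:
                   A          G
  Initial     0.2073    0.09417
  Change           0          0
  Equil       0.2073    0.09417
  solve Keq expr → x = 0; check Q = 0.2064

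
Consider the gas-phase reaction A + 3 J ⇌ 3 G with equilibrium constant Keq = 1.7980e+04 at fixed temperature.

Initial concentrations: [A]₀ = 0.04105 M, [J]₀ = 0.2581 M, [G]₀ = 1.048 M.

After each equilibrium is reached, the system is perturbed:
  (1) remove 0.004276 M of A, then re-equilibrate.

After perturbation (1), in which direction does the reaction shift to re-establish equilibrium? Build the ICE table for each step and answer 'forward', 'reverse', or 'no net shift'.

Q₀ = 1631 vs Keq = 1.7980e+04 ⇒ Q<K, forward
Step 1:
                   A          J          G
  init       0.04105     0.2581      1.048
  Δ          -0.0268   -0.08041    0.08041
  eq         0.01425     0.1777      1.128
  solve Keq expr → x = 0.0268; check Q = 1.7980e+04
Then remove 0.004276 M of A.
Step 2:
                   A          J          G
  init      0.009969     0.1777      1.128
  Δ         0.002421   0.007262  -0.007262
  eq         0.01239     0.1849      1.121
  solve Keq expr → x = -0.002421; check Q = 1.7980e+04

Direction: reverse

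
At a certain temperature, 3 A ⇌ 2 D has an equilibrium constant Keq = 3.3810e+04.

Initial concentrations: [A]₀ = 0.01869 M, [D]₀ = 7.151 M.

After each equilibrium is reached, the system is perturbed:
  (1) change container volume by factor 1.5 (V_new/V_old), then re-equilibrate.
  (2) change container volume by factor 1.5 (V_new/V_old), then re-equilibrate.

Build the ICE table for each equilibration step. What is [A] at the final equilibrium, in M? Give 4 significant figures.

Q₀ = 7.8326e+06 vs Keq = 3.3810e+04 ⇒ Q>K, reverse
Step 1:
                    A           D
  init        0.01869       7.151
  Δ           0.09542    -0.06361
  eq           0.1141       7.087
  solve Keq expr → x = -0.03181; check Q = 3.3810e+04
Then change container volume by factor 1.5 (V_new/V_old).
Step 2:
                    A           D
  init        0.07607       4.725
  Δ           0.01092   -0.007279
  eq          0.08699       4.718
  solve Keq expr → x = -0.00364; check Q = 3.3810e+04
Then change container volume by factor 1.5 (V_new/V_old).
Step 3:
                    A           D
  init        0.05799       3.145
  Δ          0.008314   -0.005543
  eq          0.06631        3.14
  solve Keq expr → x = -0.002771; check Q = 3.3810e+04

[A]_eq = 0.06631 M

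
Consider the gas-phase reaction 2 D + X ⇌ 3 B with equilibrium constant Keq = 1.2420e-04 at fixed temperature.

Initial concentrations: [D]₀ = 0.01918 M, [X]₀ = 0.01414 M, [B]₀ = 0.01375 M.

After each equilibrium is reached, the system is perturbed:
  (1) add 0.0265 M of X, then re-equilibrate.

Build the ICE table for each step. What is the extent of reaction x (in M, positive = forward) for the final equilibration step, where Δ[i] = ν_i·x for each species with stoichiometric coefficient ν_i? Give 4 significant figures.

Q₀ = 0.4998 vs Keq = 1.2420e-04 ⇒ Q>K, reverse
Step 1:
                   D          X          B
  I          0.01918    0.01414    0.01375
  C         0.008367   0.004183   -0.01255
  E          0.02755    0.01832     0.0012
  solve Keq expr → x = -0.004183; check Q = 1.2420e-04
Then add 0.0265 M of X.
Step 2:
                   D          X          B
  I          0.02755    0.04482     0.0012
  C       -2.6975e-04 -1.3487e-04 4.0462e-04
  E          0.02728    0.04469   0.001604
  solve Keq expr → x = 1.3487e-04; check Q = 1.2420e-04

x = 1.3487e-04 M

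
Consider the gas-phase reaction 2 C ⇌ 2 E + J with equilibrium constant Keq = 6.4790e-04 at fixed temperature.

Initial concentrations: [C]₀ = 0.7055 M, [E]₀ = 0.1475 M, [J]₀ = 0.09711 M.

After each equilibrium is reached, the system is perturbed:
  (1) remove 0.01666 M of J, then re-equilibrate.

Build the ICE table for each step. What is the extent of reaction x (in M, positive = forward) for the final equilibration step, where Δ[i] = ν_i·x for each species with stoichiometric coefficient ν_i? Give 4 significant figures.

Q₀ = 0.004245 vs Keq = 6.4790e-04 ⇒ Q>K, reverse
Step 1:
                   C          E          J
  I           0.7055     0.1475    0.09711
  C           0.0688    -0.0688    -0.0344
  E           0.7743     0.0787    0.06271
  solve Keq expr → x = -0.0344; check Q = 6.4790e-04
Then remove 0.01666 M of J.
Step 2:
                   C          E          J
  I           0.7743     0.0787    0.04605
  C        -0.008312   0.008312   0.004156
  E            0.766    0.08701    0.05021
  solve Keq expr → x = 0.004156; check Q = 6.4790e-04

x = 0.004156 M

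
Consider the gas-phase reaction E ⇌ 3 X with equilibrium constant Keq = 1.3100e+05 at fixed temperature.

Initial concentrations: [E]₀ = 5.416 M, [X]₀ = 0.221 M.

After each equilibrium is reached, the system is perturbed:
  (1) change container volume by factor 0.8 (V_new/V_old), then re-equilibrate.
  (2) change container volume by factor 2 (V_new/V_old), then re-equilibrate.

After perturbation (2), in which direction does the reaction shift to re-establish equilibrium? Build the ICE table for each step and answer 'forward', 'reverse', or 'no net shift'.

Direction: forward

Q₀ = 0.001993 vs Keq = 1.3100e+05 ⇒ Q<K, forward
Step 1:
                   E          X
  Initial      5.416      0.221
  Change      -5.383      16.15
  Equil      0.03348      16.37
  solve Keq expr → x = 5.383; check Q = 1.3100e+05
Then change container volume by factor 0.8 (V_new/V_old).
Step 2:
                   E          X
  Initial    0.04185      20.46
  Change     0.02288   -0.06865
  Equil      0.06473      20.39
  solve Keq expr → x = -0.02288; check Q = 1.3100e+05
Then change container volume by factor 2 (V_new/V_old).
Step 3:
                   E          X
  Initial    0.03237       10.2
  Change     -0.0241     0.0723
  Equil     0.008265      10.27
  solve Keq expr → x = 0.0241; check Q = 1.3100e+05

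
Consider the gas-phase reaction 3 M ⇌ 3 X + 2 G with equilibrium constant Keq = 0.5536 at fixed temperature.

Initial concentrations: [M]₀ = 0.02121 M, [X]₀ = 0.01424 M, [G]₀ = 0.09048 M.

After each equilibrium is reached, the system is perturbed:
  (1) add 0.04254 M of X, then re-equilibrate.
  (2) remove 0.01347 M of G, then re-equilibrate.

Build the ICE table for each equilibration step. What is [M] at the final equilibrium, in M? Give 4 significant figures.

[M]_eq = 0.01453 M

Q₀ = 0.002477 vs Keq = 0.5536 ⇒ Q<K, forward
Step 1:
                    M           X           G
  I           0.02121     0.01424     0.09048
  C          -0.01385     0.01385    0.009235
  E          0.007357     0.02809     0.09972
  solve Keq expr → x = 0.004618; check Q = 0.5536
Then add 0.04254 M of X.
Step 2:
                    M           X           G
  I          0.007357     0.07063     0.09972
  C          0.008343   -0.008343   -0.005562
  E            0.0157     0.06229     0.09415
  solve Keq expr → x = -0.002781; check Q = 0.5536
Then remove 0.01347 M of G.
Step 3:
                    M           X           G
  I            0.0157     0.06229     0.08068
  C         -0.001175    0.001175  7.8342e-04
  E           0.01453     0.06346     0.08147
  solve Keq expr → x = 3.9171e-04; check Q = 0.5536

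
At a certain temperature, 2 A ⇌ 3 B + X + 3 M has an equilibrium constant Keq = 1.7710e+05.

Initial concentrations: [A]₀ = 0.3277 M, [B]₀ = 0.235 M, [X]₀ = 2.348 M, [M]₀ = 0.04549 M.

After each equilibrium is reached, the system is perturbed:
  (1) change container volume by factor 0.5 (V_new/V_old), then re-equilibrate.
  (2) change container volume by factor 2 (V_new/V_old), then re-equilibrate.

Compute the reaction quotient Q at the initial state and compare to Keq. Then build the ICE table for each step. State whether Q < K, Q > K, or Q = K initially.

Q₀ = 2.6711e-05 vs Keq = 1.7710e+05 ⇒ Q<K, forward
Step 1:
                   A          B          X          M
  I           0.3277      0.235      2.348    0.04549
  C          -0.3268     0.4902     0.1634     0.4902
  E       9.1173e-04     0.7252      2.511     0.5357
  solve Keq expr → x = 0.1634; check Q = 1.7710e+05
Then change container volume by factor 0.5 (V_new/V_old).
Step 2:
                   A          B          X          M
  I         0.001823       1.45      5.023      1.071
  C         0.008182   -0.01227  -0.004091   -0.01227
  E          0.01001      1.438      5.019      1.059
  solve Keq expr → x = -0.004091; check Q = 1.7710e+05
Then change container volume by factor 2 (V_new/V_old).
Step 3:
                   A          B          X          M
  I         0.005003      0.719      2.509     0.5295
  C        -0.004091   0.006137   0.002046   0.006137
  E       9.1173e-04     0.7252      2.511     0.5357
  solve Keq expr → x = 0.002046; check Q = 1.7710e+05

Q₀ = 2.6711e-05; Q < K (proceeds forward)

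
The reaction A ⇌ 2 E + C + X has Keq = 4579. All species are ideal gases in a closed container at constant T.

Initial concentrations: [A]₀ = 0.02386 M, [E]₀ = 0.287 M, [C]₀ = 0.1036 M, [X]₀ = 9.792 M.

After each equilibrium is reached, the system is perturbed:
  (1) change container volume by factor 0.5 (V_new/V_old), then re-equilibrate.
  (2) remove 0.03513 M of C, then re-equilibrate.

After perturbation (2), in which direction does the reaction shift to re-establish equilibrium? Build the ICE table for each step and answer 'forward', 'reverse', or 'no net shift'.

Q₀ = 3.502 vs Keq = 4579 ⇒ Q<K, forward
Step 1:
                  A         E         C         X
  I         0.02386     0.287    0.1036     9.792
  C        -0.02383   0.04766   0.02383   0.02383
  E       3.0594e-05    0.3347    0.1274     9.816
  solve Keq expr → x = 0.02383; check Q = 4579
Then change container volume by factor 0.5 (V_new/V_old).
Step 2:
                  A         E         C         X
  I       6.1187e-05    0.6693    0.2549     19.63
  C       4.2624e-04 -8.5247e-04 -4.2624e-04 -4.2624e-04
  E       4.8742e-04    0.6685    0.2544     19.63
  solve Keq expr → x = -4.2624e-04; check Q = 4579
Then remove 0.03513 M of C.
Step 3:
                  A         E         C         X
  I       4.8742e-04    0.6685    0.2193     19.63
  C       -6.7001e-05 1.3400e-04 6.7001e-05 6.7001e-05
  E       4.2042e-04    0.6686    0.2194     19.63
  solve Keq expr → x = 6.7001e-05; check Q = 4579

Direction: forward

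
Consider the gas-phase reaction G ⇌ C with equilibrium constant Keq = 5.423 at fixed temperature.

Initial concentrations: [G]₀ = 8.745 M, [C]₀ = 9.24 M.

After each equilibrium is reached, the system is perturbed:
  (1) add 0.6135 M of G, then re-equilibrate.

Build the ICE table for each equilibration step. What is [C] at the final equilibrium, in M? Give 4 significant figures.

[C]_eq = 15.7 M

Q₀ = 1.057 vs Keq = 5.423 ⇒ Q<K, forward
Step 1:
                    G           C
  init          8.745        9.24
  Δ            -5.945       5.945
  eq              2.8       15.18
  solve Keq expr → x = 5.945; check Q = 5.423
Then add 0.6135 M of G.
Step 2:
                    G           C
  init          3.414       15.18
  Δ            -0.518       0.518
  eq            2.896        15.7
  solve Keq expr → x = 0.518; check Q = 5.423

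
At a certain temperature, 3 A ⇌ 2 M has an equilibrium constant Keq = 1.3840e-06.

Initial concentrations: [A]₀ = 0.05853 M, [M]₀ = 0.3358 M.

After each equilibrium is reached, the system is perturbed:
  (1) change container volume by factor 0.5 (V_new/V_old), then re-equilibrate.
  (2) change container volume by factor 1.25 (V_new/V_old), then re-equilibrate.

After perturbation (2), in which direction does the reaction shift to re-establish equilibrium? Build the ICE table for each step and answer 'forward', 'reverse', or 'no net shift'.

Direction: reverse

Q₀ = 562.4 vs Keq = 1.3840e-06 ⇒ Q>K, reverse
Step 1:
                  A         M
  init      0.05853    0.3358
  Δ           0.503   -0.3353
  eq         0.5615 4.9497e-04
  solve Keq expr → x = -0.1677; check Q = 1.3840e-06
Then change container volume by factor 0.5 (V_new/V_old).
Step 2:
                  A         M
  init        1.123 9.8994e-04
  Δ       -6.1335e-04 4.0890e-04
  eq          1.122  0.001399
  solve Keq expr → x = 2.0445e-04; check Q = 1.3840e-06
Then change container volume by factor 1.25 (V_new/V_old).
Step 3:
                  A         M
  init       0.8979  0.001119
  Δ       1.7677e-04 -1.1785e-04
  eq         0.8981  0.001001
  solve Keq expr → x = -5.8924e-05; check Q = 1.3840e-06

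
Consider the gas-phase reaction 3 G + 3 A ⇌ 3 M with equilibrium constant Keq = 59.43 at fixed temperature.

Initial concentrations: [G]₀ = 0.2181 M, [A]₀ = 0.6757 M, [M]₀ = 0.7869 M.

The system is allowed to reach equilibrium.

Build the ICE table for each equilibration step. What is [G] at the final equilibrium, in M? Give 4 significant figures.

Q₀ = 152.2 vs Keq = 59.43 ⇒ Q>K, reverse
Step 1:
                  G         A         M
  I          0.2181    0.6757    0.7869
  C          0.0454    0.0454   -0.0454
  E          0.2635    0.7211    0.7415
  solve Keq expr → x = -0.01513; check Q = 59.43

[G]_eq = 0.2635 M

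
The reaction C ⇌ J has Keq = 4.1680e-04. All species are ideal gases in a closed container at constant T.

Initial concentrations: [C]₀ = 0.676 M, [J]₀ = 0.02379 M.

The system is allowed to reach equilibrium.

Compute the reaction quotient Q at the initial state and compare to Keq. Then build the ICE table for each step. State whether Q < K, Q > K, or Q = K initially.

Q₀ = 0.03519; Q > K (proceeds reverse)

Q₀ = 0.03519 vs Keq = 4.1680e-04 ⇒ Q>K, reverse
Step 1:
                   C          J
  I            0.676    0.02379
  C           0.0235    -0.0235
  E           0.6995 2.9155e-04
  solve Keq expr → x = -0.0235; check Q = 4.1680e-04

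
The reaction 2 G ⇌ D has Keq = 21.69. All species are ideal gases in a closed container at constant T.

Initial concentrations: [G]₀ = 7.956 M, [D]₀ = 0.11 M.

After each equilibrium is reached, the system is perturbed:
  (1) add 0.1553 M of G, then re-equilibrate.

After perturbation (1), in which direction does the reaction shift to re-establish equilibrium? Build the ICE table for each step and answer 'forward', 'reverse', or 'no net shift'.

Direction: forward

Q₀ = 0.001738 vs Keq = 21.69 ⇒ Q<K, forward
Step 1:
                   G          D
  init         7.956       0.11
  Δ           -7.533      3.767
  eq          0.4228      3.877
  solve Keq expr → x = 3.767; check Q = 21.69
Then add 0.1553 M of G.
Step 2:
                   G          D
  init        0.5781      3.877
  Δ          -0.1512     0.0756
  eq          0.4269      3.952
  solve Keq expr → x = 0.0756; check Q = 21.69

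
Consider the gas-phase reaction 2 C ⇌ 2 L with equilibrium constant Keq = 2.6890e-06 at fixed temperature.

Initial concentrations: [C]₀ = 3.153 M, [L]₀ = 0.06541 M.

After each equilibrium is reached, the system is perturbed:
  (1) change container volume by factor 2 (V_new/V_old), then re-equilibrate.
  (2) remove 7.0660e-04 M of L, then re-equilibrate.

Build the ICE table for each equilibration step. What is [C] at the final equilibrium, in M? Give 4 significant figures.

[C]_eq = 1.606 M

Q₀ = 4.3037e-04 vs Keq = 2.6890e-06 ⇒ Q>K, reverse
Step 1:
                  C         L
  I           3.153   0.06541
  C         0.06014  -0.06014
  E           3.213  0.005269
  solve Keq expr → x = -0.03007; check Q = 2.6890e-06
Then change container volume by factor 2 (V_new/V_old).
Step 2:
                  C         L
  I           1.607  0.002634
  C               0         0
  E           1.607  0.002634
  solve Keq expr → x = 0; check Q = 2.6890e-06
Then remove 7.0660e-04 M of L.
Step 3:
                  C         L
  I           1.607  0.001928
  C       -7.0544e-04 7.0544e-04
  E           1.606  0.002633
  solve Keq expr → x = 3.5272e-04; check Q = 2.6890e-06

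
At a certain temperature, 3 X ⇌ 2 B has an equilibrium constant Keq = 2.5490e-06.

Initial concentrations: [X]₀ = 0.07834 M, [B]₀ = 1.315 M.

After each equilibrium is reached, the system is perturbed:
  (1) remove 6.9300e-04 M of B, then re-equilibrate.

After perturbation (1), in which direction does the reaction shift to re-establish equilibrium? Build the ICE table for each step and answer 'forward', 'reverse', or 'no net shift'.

Q₀ = 3597 vs Keq = 2.5490e-06 ⇒ Q>K, reverse
Step 1:
                   X          B
  I          0.07834      1.315
  C            1.966      -1.31
  E            2.044   0.004665
  solve Keq expr → x = -0.6552; check Q = 2.5490e-06
Then remove 6.9300e-04 M of B.
Step 2:
                   X          B
  I            2.044   0.003972
  C        -0.001034 6.8946e-04
  E            2.043   0.004662
  solve Keq expr → x = 3.4473e-04; check Q = 2.5490e-06

Direction: forward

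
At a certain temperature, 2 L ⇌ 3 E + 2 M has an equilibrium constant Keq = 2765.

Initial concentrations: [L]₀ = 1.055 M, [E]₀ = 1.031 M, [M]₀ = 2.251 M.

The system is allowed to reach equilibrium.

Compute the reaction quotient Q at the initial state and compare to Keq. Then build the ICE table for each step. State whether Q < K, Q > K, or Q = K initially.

Q₀ = 4.989 vs Keq = 2765 ⇒ Q<K, forward
Step 1:
                    L           E           M
  init          1.055       1.031       2.251
  Δ           -0.8488       1.273      0.8488
  eq           0.2062       2.304         3.1
  solve Keq expr → x = 0.4244; check Q = 2765

Q₀ = 4.989; Q < K (proceeds forward)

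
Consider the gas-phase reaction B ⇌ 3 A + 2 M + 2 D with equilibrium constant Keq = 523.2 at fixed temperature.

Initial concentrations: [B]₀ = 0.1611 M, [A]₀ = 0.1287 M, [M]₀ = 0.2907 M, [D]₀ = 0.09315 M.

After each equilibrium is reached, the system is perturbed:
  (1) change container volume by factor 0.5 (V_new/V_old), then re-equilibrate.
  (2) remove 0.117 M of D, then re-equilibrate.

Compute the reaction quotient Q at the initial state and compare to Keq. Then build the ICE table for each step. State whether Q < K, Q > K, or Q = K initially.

Q₀ = 9.7028e-06 vs Keq = 523.2 ⇒ Q<K, forward
Step 1:
                   B          A          M          D
  init        0.1611     0.1287     0.2907    0.09315
  Δ          -0.1611     0.4832     0.3221     0.3221
  eq      2.8367e-05     0.6119     0.6128     0.4153
  solve Keq expr → x = 0.1611; check Q = 523.2
Then change container volume by factor 0.5 (V_new/V_old).
Step 2:
                   B          A          M          D
  init    5.6734e-05      1.224      1.226     0.8306
  Δ         0.003389   -0.01017  -0.006777  -0.006777
  eq        0.003445      1.214      1.219     0.8238
  solve Keq expr → x = -0.003389; check Q = 523.2
Then remove 0.117 M of D.
Step 3:
                   B          A          M          D
  init      0.003445      1.214      1.219     0.7068
  Δ       -8.7270e-04   0.002618   0.001745   0.001745
  eq        0.002573      1.216      1.221     0.7086
  solve Keq expr → x = 8.7270e-04; check Q = 523.2

Q₀ = 9.7028e-06; Q < K (proceeds forward)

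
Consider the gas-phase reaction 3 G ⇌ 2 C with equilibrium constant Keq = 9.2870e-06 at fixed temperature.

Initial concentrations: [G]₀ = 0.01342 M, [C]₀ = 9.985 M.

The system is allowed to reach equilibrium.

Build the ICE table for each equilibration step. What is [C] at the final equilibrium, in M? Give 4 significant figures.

Q₀ = 4.1251e+07 vs Keq = 9.2870e-06 ⇒ Q>K, reverse
Step 1:
                   G          C
  init       0.01342      9.985
  Δ            14.72     -9.813
  eq           14.73     0.1723
  solve Keq expr → x = -4.906; check Q = 9.2870e-06

[C]_eq = 0.1723 M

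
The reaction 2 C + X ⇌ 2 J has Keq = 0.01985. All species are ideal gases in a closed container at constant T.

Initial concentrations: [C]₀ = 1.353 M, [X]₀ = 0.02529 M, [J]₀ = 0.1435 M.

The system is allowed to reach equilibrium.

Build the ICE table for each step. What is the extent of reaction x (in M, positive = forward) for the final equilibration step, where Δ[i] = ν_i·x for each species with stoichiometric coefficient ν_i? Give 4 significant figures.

Q₀ = 0.4448 vs Keq = 0.01985 ⇒ Q>K, reverse
Step 1:
                   C          X          J
  init         1.353    0.02529     0.1435
  Δ          0.08967    0.04484   -0.08967
  eq           1.443    0.07013    0.05383
  solve Keq expr → x = -0.04484; check Q = 0.01985

x = -0.04484 M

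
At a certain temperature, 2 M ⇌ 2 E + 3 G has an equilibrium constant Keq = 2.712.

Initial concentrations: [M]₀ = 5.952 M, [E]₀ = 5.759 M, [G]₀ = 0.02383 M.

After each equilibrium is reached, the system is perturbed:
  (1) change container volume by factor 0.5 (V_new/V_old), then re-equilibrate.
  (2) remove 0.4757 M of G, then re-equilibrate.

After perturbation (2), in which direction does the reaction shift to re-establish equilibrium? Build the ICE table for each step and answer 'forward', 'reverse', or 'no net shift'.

Q₀ = 1.2669e-05 vs Keq = 2.712 ⇒ Q<K, forward
Step 1:
                  M         E         G
  init        5.952     5.759   0.02383
  Δ         -0.7794    0.7794     1.169
  eq          5.173     6.538     1.193
  solve Keq expr → x = 0.3897; check Q = 2.712
Then change container volume by factor 0.5 (V_new/V_old).
Step 2:
                  M         E         G
  init        10.35     13.08     2.386
  Δ          0.7262   -0.7262    -1.089
  eq          11.07     12.35     1.297
  solve Keq expr → x = -0.3631; check Q = 2.712
Then remove 0.4757 M of G.
Step 3:
                  M         E         G
  init        11.07     12.35    0.8208
  Δ          -0.289     0.289    0.4335
  eq          10.78     12.64     1.254
  solve Keq expr → x = 0.1445; check Q = 2.712

Direction: forward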